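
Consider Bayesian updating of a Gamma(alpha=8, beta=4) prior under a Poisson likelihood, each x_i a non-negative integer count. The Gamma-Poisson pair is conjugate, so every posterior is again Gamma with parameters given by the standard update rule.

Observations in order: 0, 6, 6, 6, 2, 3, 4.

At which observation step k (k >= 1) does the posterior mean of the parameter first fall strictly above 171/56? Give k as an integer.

obs 1: x=0 → posterior Gamma(8, 5)
obs 2: x=6 → posterior Gamma(14, 6)
obs 3: x=6 → posterior Gamma(20, 7)
obs 4: x=6 → posterior Gamma(26, 8)
obs 5: x=2 → posterior Gamma(28, 9)
obs 6: x=3 → posterior Gamma(31, 10)
obs 7: x=4 → posterior Gamma(35, 11)

k = 4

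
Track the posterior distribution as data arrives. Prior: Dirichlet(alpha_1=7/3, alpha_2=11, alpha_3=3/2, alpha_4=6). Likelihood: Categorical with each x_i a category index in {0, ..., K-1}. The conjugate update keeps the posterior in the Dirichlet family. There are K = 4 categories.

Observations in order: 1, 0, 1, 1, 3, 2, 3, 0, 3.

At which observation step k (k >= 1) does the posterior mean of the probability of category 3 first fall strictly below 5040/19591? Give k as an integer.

k = 3

obs 1: x=1 → posterior Dirichlet(7/3, 12, 3/2, 6)
obs 2: x=0 → posterior Dirichlet(10/3, 12, 3/2, 6)
obs 3: x=1 → posterior Dirichlet(10/3, 13, 3/2, 6)
obs 4: x=1 → posterior Dirichlet(10/3, 14, 3/2, 6)
obs 5: x=3 → posterior Dirichlet(10/3, 14, 3/2, 7)
obs 6: x=2 → posterior Dirichlet(10/3, 14, 5/2, 7)
obs 7: x=3 → posterior Dirichlet(10/3, 14, 5/2, 8)
obs 8: x=0 → posterior Dirichlet(13/3, 14, 5/2, 8)
obs 9: x=3 → posterior Dirichlet(13/3, 14, 5/2, 9)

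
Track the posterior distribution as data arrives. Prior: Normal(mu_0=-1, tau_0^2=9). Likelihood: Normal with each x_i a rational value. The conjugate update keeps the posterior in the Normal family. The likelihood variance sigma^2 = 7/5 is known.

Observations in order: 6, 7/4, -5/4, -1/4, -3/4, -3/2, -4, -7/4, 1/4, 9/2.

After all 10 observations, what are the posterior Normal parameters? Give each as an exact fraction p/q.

mu_0=128/457, tau_0^2=63/457

obs 1: x=6 → posterior Normal(263/52, 63/52)
obs 2: x=7/4 → posterior Normal(1367/388, 63/97)
obs 3: x=-5/4 → posterior Normal(571/284, 63/142)
obs 4: x=-1/4 → posterior Normal(1097/748, 63/187)
obs 5: x=-3/4 → posterior Normal(481/464, 63/232)
obs 6: x=-3/2 → posterior Normal(173/277, 63/277)
obs 7: x=-4 → posterior Normal(-1/46, 9/46)
obs 8: x=-7/4 → posterior Normal(-343/1468, 63/367)
obs 9: x=1/4 → posterior Normal(-149/824, 63/412)
obs 10: x=9/2 → posterior Normal(128/457, 63/457)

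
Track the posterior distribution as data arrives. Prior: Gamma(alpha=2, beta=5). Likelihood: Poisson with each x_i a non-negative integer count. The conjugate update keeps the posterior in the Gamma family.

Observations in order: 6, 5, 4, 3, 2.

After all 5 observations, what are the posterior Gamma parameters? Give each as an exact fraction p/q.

obs 1: x=6 → posterior Gamma(8, 6)
obs 2: x=5 → posterior Gamma(13, 7)
obs 3: x=4 → posterior Gamma(17, 8)
obs 4: x=3 → posterior Gamma(20, 9)
obs 5: x=2 → posterior Gamma(22, 10)

alpha=22, beta=10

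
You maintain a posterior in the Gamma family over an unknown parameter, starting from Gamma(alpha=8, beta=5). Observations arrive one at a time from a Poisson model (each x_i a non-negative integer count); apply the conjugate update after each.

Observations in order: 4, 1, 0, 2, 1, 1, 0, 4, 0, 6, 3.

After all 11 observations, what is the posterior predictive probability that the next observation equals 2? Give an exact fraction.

618091018039985880900270283030360227840/2367911594760467245844106297320951247361

obs 1: x=4 → posterior Gamma(12, 6)
obs 2: x=1 → posterior Gamma(13, 7)
obs 3: x=0 → posterior Gamma(13, 8)
obs 4: x=2 → posterior Gamma(15, 9)
obs 5: x=1 → posterior Gamma(16, 10)
obs 6: x=1 → posterior Gamma(17, 11)
obs 7: x=0 → posterior Gamma(17, 12)
obs 8: x=4 → posterior Gamma(21, 13)
obs 9: x=0 → posterior Gamma(21, 14)
obs 10: x=6 → posterior Gamma(27, 15)
obs 11: x=3 → posterior Gamma(30, 16)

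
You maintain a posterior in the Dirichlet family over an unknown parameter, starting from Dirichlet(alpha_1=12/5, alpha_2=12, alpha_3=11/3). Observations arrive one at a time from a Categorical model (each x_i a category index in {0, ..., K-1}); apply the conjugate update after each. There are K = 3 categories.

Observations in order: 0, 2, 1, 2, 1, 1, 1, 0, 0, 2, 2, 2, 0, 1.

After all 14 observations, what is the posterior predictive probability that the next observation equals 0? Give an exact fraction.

obs 1: x=0 → posterior Dirichlet(17/5, 12, 11/3)
obs 2: x=2 → posterior Dirichlet(17/5, 12, 14/3)
obs 3: x=1 → posterior Dirichlet(17/5, 13, 14/3)
obs 4: x=2 → posterior Dirichlet(17/5, 13, 17/3)
obs 5: x=1 → posterior Dirichlet(17/5, 14, 17/3)
obs 6: x=1 → posterior Dirichlet(17/5, 15, 17/3)
obs 7: x=1 → posterior Dirichlet(17/5, 16, 17/3)
obs 8: x=0 → posterior Dirichlet(22/5, 16, 17/3)
obs 9: x=0 → posterior Dirichlet(27/5, 16, 17/3)
obs 10: x=2 → posterior Dirichlet(27/5, 16, 20/3)
obs 11: x=2 → posterior Dirichlet(27/5, 16, 23/3)
obs 12: x=2 → posterior Dirichlet(27/5, 16, 26/3)
obs 13: x=0 → posterior Dirichlet(32/5, 16, 26/3)
obs 14: x=1 → posterior Dirichlet(32/5, 17, 26/3)

96/481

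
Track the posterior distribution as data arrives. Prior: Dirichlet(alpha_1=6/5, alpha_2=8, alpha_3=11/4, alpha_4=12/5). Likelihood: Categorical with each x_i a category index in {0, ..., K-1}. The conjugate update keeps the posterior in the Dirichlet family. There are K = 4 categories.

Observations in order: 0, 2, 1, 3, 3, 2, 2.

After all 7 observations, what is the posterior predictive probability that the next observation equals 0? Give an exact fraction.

44/427

obs 1: x=0 → posterior Dirichlet(11/5, 8, 11/4, 12/5)
obs 2: x=2 → posterior Dirichlet(11/5, 8, 15/4, 12/5)
obs 3: x=1 → posterior Dirichlet(11/5, 9, 15/4, 12/5)
obs 4: x=3 → posterior Dirichlet(11/5, 9, 15/4, 17/5)
obs 5: x=3 → posterior Dirichlet(11/5, 9, 15/4, 22/5)
obs 6: x=2 → posterior Dirichlet(11/5, 9, 19/4, 22/5)
obs 7: x=2 → posterior Dirichlet(11/5, 9, 23/4, 22/5)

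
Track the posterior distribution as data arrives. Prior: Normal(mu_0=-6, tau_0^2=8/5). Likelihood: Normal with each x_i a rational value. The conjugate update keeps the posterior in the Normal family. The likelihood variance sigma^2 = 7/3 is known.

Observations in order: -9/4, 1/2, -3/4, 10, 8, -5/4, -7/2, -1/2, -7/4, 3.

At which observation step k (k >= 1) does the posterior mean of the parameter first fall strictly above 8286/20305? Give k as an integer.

k = 5

obs 1: x=-9/4 → posterior Normal(-264/59, 56/59)
obs 2: x=1/2 → posterior Normal(-252/83, 56/83)
obs 3: x=-3/4 → posterior Normal(-270/107, 56/107)
obs 4: x=10 → posterior Normal(-30/131, 56/131)
obs 5: x=8 → posterior Normal(162/155, 56/155)
obs 6: x=-5/4 → posterior Normal(132/179, 56/179)
obs 7: x=-7/2 → posterior Normal(48/203, 8/29)
obs 8: x=-1/2 → posterior Normal(36/227, 56/227)
obs 9: x=-7/4 → posterior Normal(-6/251, 56/251)
obs 10: x=3 → posterior Normal(6/25, 56/275)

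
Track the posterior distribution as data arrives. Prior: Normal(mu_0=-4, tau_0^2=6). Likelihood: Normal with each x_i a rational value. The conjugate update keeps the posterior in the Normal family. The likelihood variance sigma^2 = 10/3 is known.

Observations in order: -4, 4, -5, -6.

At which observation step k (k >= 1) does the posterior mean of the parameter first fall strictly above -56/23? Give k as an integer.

k = 2

obs 1: x=-4 → posterior Normal(-4, 15/7)
obs 2: x=4 → posterior Normal(-20/23, 30/23)
obs 3: x=-5 → posterior Normal(-65/32, 15/16)
obs 4: x=-6 → posterior Normal(-119/41, 30/41)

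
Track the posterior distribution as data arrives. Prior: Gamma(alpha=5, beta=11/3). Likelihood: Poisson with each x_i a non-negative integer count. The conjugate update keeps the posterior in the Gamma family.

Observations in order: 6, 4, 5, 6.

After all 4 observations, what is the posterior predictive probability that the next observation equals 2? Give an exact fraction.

obs 1: x=6 → posterior Gamma(11, 14/3)
obs 2: x=4 → posterior Gamma(15, 17/3)
obs 3: x=5 → posterior Gamma(20, 20/3)
obs 4: x=6 → posterior Gamma(26, 23/3)

61734794959458339610445437557757091427/320118218170772180161427062996810596352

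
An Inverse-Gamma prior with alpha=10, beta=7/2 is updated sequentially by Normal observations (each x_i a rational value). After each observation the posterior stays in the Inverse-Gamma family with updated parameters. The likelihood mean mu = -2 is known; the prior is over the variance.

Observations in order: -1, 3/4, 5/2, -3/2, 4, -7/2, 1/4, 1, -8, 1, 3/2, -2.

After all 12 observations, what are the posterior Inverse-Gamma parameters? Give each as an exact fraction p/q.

alpha=16, beta=1165/16

obs 1: x=-1 → posterior Inverse-Gamma(21/2, 4)
obs 2: x=3/4 → posterior Inverse-Gamma(11, 249/32)
obs 3: x=5/2 → posterior Inverse-Gamma(23/2, 573/32)
obs 4: x=-3/2 → posterior Inverse-Gamma(12, 577/32)
obs 5: x=4 → posterior Inverse-Gamma(25/2, 1153/32)
obs 6: x=-7/2 → posterior Inverse-Gamma(13, 1189/32)
obs 7: x=1/4 → posterior Inverse-Gamma(27/2, 635/16)
obs 8: x=1 → posterior Inverse-Gamma(14, 707/16)
obs 9: x=-8 → posterior Inverse-Gamma(29/2, 995/16)
obs 10: x=1 → posterior Inverse-Gamma(15, 1067/16)
obs 11: x=3/2 → posterior Inverse-Gamma(31/2, 1165/16)
obs 12: x=-2 → posterior Inverse-Gamma(16, 1165/16)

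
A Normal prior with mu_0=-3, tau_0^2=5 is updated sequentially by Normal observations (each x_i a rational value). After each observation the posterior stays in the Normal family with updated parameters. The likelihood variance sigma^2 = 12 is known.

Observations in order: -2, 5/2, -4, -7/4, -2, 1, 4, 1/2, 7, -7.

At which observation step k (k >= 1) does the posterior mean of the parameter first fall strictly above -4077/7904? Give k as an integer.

k = 9

obs 1: x=-2 → posterior Normal(-46/17, 60/17)
obs 2: x=5/2 → posterior Normal(-67/44, 30/11)
obs 3: x=-4 → posterior Normal(-107/54, 20/9)
obs 4: x=-7/4 → posterior Normal(-249/128, 15/8)
obs 5: x=-2 → posterior Normal(-289/148, 60/37)
obs 6: x=1 → posterior Normal(-269/168, 10/7)
obs 7: x=4 → posterior Normal(-189/188, 60/47)
obs 8: x=1/2 → posterior Normal(-179/208, 15/13)
obs 9: x=7 → posterior Normal(-13/76, 20/19)
obs 10: x=-7 → posterior Normal(-179/248, 30/31)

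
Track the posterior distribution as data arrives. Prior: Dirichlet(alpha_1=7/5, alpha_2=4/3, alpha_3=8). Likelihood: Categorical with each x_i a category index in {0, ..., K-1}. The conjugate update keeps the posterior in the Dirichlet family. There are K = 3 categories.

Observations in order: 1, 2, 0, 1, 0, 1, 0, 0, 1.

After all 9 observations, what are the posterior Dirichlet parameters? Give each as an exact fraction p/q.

alpha_1=27/5, alpha_2=16/3, alpha_3=9

obs 1: x=1 → posterior Dirichlet(7/5, 7/3, 8)
obs 2: x=2 → posterior Dirichlet(7/5, 7/3, 9)
obs 3: x=0 → posterior Dirichlet(12/5, 7/3, 9)
obs 4: x=1 → posterior Dirichlet(12/5, 10/3, 9)
obs 5: x=0 → posterior Dirichlet(17/5, 10/3, 9)
obs 6: x=1 → posterior Dirichlet(17/5, 13/3, 9)
obs 7: x=0 → posterior Dirichlet(22/5, 13/3, 9)
obs 8: x=0 → posterior Dirichlet(27/5, 13/3, 9)
obs 9: x=1 → posterior Dirichlet(27/5, 16/3, 9)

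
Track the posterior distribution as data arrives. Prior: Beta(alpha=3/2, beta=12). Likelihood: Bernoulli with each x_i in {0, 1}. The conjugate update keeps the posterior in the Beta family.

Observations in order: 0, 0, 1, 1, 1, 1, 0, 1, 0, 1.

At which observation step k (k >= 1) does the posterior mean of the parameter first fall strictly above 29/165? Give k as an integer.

k = 4

obs 1: x=0 → posterior Beta(3/2, 13)
obs 2: x=0 → posterior Beta(3/2, 14)
obs 3: x=1 → posterior Beta(5/2, 14)
obs 4: x=1 → posterior Beta(7/2, 14)
obs 5: x=1 → posterior Beta(9/2, 14)
obs 6: x=1 → posterior Beta(11/2, 14)
obs 7: x=0 → posterior Beta(11/2, 15)
obs 8: x=1 → posterior Beta(13/2, 15)
obs 9: x=0 → posterior Beta(13/2, 16)
obs 10: x=1 → posterior Beta(15/2, 16)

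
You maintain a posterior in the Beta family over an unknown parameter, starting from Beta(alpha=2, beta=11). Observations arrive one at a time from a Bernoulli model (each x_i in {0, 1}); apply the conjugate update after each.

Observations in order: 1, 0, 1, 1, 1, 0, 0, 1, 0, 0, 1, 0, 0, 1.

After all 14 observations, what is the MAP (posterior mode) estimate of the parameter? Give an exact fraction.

8/25

obs 1: x=1 → posterior Beta(3, 11)
obs 2: x=0 → posterior Beta(3, 12)
obs 3: x=1 → posterior Beta(4, 12)
obs 4: x=1 → posterior Beta(5, 12)
obs 5: x=1 → posterior Beta(6, 12)
obs 6: x=0 → posterior Beta(6, 13)
obs 7: x=0 → posterior Beta(6, 14)
obs 8: x=1 → posterior Beta(7, 14)
obs 9: x=0 → posterior Beta(7, 15)
obs 10: x=0 → posterior Beta(7, 16)
obs 11: x=1 → posterior Beta(8, 16)
obs 12: x=0 → posterior Beta(8, 17)
obs 13: x=0 → posterior Beta(8, 18)
obs 14: x=1 → posterior Beta(9, 18)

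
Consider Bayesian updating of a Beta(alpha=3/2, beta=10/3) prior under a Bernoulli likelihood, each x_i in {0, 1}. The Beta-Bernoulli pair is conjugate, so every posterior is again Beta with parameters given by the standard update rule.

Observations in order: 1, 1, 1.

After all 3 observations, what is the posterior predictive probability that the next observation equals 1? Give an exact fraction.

27/47

obs 1: x=1 → posterior Beta(5/2, 10/3)
obs 2: x=1 → posterior Beta(7/2, 10/3)
obs 3: x=1 → posterior Beta(9/2, 10/3)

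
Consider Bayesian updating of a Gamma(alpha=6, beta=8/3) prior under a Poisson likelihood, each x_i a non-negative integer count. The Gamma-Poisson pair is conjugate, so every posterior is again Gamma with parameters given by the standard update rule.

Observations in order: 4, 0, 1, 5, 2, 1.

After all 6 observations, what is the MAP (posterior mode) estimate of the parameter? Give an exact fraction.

27/13

obs 1: x=4 → posterior Gamma(10, 11/3)
obs 2: x=0 → posterior Gamma(10, 14/3)
obs 3: x=1 → posterior Gamma(11, 17/3)
obs 4: x=5 → posterior Gamma(16, 20/3)
obs 5: x=2 → posterior Gamma(18, 23/3)
obs 6: x=1 → posterior Gamma(19, 26/3)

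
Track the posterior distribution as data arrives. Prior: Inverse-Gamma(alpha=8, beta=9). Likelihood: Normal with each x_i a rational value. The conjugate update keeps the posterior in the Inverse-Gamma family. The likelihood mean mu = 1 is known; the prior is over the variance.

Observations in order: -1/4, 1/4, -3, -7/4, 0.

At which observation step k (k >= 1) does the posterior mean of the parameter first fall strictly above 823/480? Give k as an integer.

k = 3

obs 1: x=-1/4 → posterior Inverse-Gamma(17/2, 313/32)
obs 2: x=1/4 → posterior Inverse-Gamma(9, 161/16)
obs 3: x=-3 → posterior Inverse-Gamma(19/2, 289/16)
obs 4: x=-7/4 → posterior Inverse-Gamma(10, 699/32)
obs 5: x=0 → posterior Inverse-Gamma(21/2, 715/32)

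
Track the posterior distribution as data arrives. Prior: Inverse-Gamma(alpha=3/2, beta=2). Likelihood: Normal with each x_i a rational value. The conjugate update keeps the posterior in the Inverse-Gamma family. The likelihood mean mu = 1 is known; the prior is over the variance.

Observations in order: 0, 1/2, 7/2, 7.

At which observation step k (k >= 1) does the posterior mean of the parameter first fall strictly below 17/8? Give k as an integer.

obs 1: x=0 → posterior Inverse-Gamma(2, 5/2)
obs 2: x=1/2 → posterior Inverse-Gamma(5/2, 21/8)
obs 3: x=7/2 → posterior Inverse-Gamma(3, 23/4)
obs 4: x=7 → posterior Inverse-Gamma(7/2, 95/4)

k = 2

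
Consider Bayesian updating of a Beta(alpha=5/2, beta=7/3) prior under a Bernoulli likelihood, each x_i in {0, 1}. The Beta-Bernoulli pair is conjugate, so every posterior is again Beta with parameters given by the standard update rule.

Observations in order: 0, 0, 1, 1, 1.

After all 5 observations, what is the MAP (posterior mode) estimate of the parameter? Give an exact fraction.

27/47

obs 1: x=0 → posterior Beta(5/2, 10/3)
obs 2: x=0 → posterior Beta(5/2, 13/3)
obs 3: x=1 → posterior Beta(7/2, 13/3)
obs 4: x=1 → posterior Beta(9/2, 13/3)
obs 5: x=1 → posterior Beta(11/2, 13/3)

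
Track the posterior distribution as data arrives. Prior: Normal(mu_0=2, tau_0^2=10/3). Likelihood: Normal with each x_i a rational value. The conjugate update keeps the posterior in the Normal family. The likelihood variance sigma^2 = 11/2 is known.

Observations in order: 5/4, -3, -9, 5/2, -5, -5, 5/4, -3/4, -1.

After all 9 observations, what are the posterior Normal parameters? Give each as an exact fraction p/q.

obs 1: x=5/4 → posterior Normal(91/53, 110/53)
obs 2: x=-3 → posterior Normal(31/73, 110/73)
obs 3: x=-9 → posterior Normal(-149/93, 110/93)
obs 4: x=5/2 → posterior Normal(-99/113, 110/113)
obs 5: x=-5 → posterior Normal(-199/133, 110/133)
obs 6: x=-5 → posterior Normal(-299/153, 110/153)
obs 7: x=5/4 → posterior Normal(-274/173, 110/173)
obs 8: x=-3/4 → posterior Normal(-289/193, 110/193)
obs 9: x=-1 → posterior Normal(-103/71, 110/213)

mu_0=-103/71, tau_0^2=110/213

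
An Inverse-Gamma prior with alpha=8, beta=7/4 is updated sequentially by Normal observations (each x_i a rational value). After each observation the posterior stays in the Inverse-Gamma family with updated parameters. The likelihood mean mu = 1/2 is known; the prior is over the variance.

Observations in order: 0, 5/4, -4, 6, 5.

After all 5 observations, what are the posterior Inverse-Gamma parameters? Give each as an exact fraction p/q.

alpha=21/2, beta=1201/32

obs 1: x=0 → posterior Inverse-Gamma(17/2, 15/8)
obs 2: x=5/4 → posterior Inverse-Gamma(9, 69/32)
obs 3: x=-4 → posterior Inverse-Gamma(19/2, 393/32)
obs 4: x=6 → posterior Inverse-Gamma(10, 877/32)
obs 5: x=5 → posterior Inverse-Gamma(21/2, 1201/32)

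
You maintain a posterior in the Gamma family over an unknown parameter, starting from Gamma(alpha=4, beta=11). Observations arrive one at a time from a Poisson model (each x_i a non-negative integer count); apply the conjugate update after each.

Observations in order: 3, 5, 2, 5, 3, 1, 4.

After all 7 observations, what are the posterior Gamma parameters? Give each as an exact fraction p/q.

alpha=27, beta=18

obs 1: x=3 → posterior Gamma(7, 12)
obs 2: x=5 → posterior Gamma(12, 13)
obs 3: x=2 → posterior Gamma(14, 14)
obs 4: x=5 → posterior Gamma(19, 15)
obs 5: x=3 → posterior Gamma(22, 16)
obs 6: x=1 → posterior Gamma(23, 17)
obs 7: x=4 → posterior Gamma(27, 18)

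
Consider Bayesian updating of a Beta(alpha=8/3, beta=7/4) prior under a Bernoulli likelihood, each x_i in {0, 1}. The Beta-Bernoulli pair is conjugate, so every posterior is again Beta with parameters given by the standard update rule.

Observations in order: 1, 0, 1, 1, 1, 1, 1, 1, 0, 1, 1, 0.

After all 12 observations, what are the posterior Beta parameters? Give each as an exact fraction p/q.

alpha=35/3, beta=19/4

obs 1: x=1 → posterior Beta(11/3, 7/4)
obs 2: x=0 → posterior Beta(11/3, 11/4)
obs 3: x=1 → posterior Beta(14/3, 11/4)
obs 4: x=1 → posterior Beta(17/3, 11/4)
obs 5: x=1 → posterior Beta(20/3, 11/4)
obs 6: x=1 → posterior Beta(23/3, 11/4)
obs 7: x=1 → posterior Beta(26/3, 11/4)
obs 8: x=1 → posterior Beta(29/3, 11/4)
obs 9: x=0 → posterior Beta(29/3, 15/4)
obs 10: x=1 → posterior Beta(32/3, 15/4)
obs 11: x=1 → posterior Beta(35/3, 15/4)
obs 12: x=0 → posterior Beta(35/3, 19/4)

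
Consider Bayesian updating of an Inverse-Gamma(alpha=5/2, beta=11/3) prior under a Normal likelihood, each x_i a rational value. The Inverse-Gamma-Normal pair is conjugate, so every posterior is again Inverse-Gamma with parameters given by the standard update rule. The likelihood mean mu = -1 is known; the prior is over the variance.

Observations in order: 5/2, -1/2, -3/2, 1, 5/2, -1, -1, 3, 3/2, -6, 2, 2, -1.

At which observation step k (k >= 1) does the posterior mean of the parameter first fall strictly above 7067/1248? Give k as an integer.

k = 10

obs 1: x=5/2 → posterior Inverse-Gamma(3, 235/24)
obs 2: x=-1/2 → posterior Inverse-Gamma(7/2, 119/12)
obs 3: x=-3/2 → posterior Inverse-Gamma(4, 241/24)
obs 4: x=1 → posterior Inverse-Gamma(9/2, 289/24)
obs 5: x=5/2 → posterior Inverse-Gamma(5, 109/6)
obs 6: x=-1 → posterior Inverse-Gamma(11/2, 109/6)
obs 7: x=-1 → posterior Inverse-Gamma(6, 109/6)
obs 8: x=3 → posterior Inverse-Gamma(13/2, 157/6)
obs 9: x=3/2 → posterior Inverse-Gamma(7, 703/24)
obs 10: x=-6 → posterior Inverse-Gamma(15/2, 1003/24)
obs 11: x=2 → posterior Inverse-Gamma(8, 1111/24)
obs 12: x=2 → posterior Inverse-Gamma(17/2, 1219/24)
obs 13: x=-1 → posterior Inverse-Gamma(9, 1219/24)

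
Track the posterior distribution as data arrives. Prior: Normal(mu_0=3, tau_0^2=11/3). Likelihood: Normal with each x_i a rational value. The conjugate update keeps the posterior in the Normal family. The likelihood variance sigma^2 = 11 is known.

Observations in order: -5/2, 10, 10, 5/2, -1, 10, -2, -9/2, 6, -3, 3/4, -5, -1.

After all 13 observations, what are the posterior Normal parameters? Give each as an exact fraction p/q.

mu_0=117/64, tau_0^2=11/16

obs 1: x=-5/2 → posterior Normal(13/8, 11/4)
obs 2: x=10 → posterior Normal(33/10, 11/5)
obs 3: x=10 → posterior Normal(53/12, 11/6)
obs 4: x=5/2 → posterior Normal(29/7, 11/7)
obs 5: x=-1 → posterior Normal(7/2, 11/8)
obs 6: x=10 → posterior Normal(38/9, 11/9)
obs 7: x=-2 → posterior Normal(18/5, 11/10)
obs 8: x=-9/2 → posterior Normal(63/22, 1)
obs 9: x=6 → posterior Normal(25/8, 11/12)
obs 10: x=-3 → posterior Normal(69/26, 11/13)
obs 11: x=3/4 → posterior Normal(141/56, 11/14)
obs 12: x=-5 → posterior Normal(121/60, 11/15)
obs 13: x=-1 → posterior Normal(117/64, 11/16)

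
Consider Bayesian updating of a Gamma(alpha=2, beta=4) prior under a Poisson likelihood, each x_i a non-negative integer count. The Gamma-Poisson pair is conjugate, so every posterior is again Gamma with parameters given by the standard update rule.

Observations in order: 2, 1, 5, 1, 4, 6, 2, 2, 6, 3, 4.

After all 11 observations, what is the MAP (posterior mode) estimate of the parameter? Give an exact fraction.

obs 1: x=2 → posterior Gamma(4, 5)
obs 2: x=1 → posterior Gamma(5, 6)
obs 3: x=5 → posterior Gamma(10, 7)
obs 4: x=1 → posterior Gamma(11, 8)
obs 5: x=4 → posterior Gamma(15, 9)
obs 6: x=6 → posterior Gamma(21, 10)
obs 7: x=2 → posterior Gamma(23, 11)
obs 8: x=2 → posterior Gamma(25, 12)
obs 9: x=6 → posterior Gamma(31, 13)
obs 10: x=3 → posterior Gamma(34, 14)
obs 11: x=4 → posterior Gamma(38, 15)

37/15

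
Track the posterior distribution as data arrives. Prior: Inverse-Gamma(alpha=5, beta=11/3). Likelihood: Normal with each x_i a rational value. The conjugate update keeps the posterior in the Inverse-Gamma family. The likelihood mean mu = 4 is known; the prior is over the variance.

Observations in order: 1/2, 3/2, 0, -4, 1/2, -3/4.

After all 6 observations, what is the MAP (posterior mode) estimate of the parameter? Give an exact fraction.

6751/864

obs 1: x=1/2 → posterior Inverse-Gamma(11/2, 235/24)
obs 2: x=3/2 → posterior Inverse-Gamma(6, 155/12)
obs 3: x=0 → posterior Inverse-Gamma(13/2, 251/12)
obs 4: x=-4 → posterior Inverse-Gamma(7, 635/12)
obs 5: x=1/2 → posterior Inverse-Gamma(15/2, 1417/24)
obs 6: x=-3/4 → posterior Inverse-Gamma(8, 6751/96)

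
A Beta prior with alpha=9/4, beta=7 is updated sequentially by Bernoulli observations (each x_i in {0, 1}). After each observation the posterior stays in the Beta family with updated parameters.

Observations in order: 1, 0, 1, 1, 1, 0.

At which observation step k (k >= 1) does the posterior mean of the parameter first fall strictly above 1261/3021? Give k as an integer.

k = 5

obs 1: x=1 → posterior Beta(13/4, 7)
obs 2: x=0 → posterior Beta(13/4, 8)
obs 3: x=1 → posterior Beta(17/4, 8)
obs 4: x=1 → posterior Beta(21/4, 8)
obs 5: x=1 → posterior Beta(25/4, 8)
obs 6: x=0 → posterior Beta(25/4, 9)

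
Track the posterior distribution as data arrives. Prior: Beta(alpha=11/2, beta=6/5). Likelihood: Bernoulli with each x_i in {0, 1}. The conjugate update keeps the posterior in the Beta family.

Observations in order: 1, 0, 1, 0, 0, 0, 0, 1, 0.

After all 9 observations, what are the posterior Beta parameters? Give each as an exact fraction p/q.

obs 1: x=1 → posterior Beta(13/2, 6/5)
obs 2: x=0 → posterior Beta(13/2, 11/5)
obs 3: x=1 → posterior Beta(15/2, 11/5)
obs 4: x=0 → posterior Beta(15/2, 16/5)
obs 5: x=0 → posterior Beta(15/2, 21/5)
obs 6: x=0 → posterior Beta(15/2, 26/5)
obs 7: x=0 → posterior Beta(15/2, 31/5)
obs 8: x=1 → posterior Beta(17/2, 31/5)
obs 9: x=0 → posterior Beta(17/2, 36/5)

alpha=17/2, beta=36/5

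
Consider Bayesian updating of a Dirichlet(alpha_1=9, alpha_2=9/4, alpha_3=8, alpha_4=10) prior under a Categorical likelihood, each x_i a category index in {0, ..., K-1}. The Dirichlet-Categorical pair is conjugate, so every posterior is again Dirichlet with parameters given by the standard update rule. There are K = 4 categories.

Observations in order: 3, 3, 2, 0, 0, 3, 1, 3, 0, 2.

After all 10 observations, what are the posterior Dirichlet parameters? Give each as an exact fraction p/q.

alpha_1=12, alpha_2=13/4, alpha_3=10, alpha_4=14

obs 1: x=3 → posterior Dirichlet(9, 9/4, 8, 11)
obs 2: x=3 → posterior Dirichlet(9, 9/4, 8, 12)
obs 3: x=2 → posterior Dirichlet(9, 9/4, 9, 12)
obs 4: x=0 → posterior Dirichlet(10, 9/4, 9, 12)
obs 5: x=0 → posterior Dirichlet(11, 9/4, 9, 12)
obs 6: x=3 → posterior Dirichlet(11, 9/4, 9, 13)
obs 7: x=1 → posterior Dirichlet(11, 13/4, 9, 13)
obs 8: x=3 → posterior Dirichlet(11, 13/4, 9, 14)
obs 9: x=0 → posterior Dirichlet(12, 13/4, 9, 14)
obs 10: x=2 → posterior Dirichlet(12, 13/4, 10, 14)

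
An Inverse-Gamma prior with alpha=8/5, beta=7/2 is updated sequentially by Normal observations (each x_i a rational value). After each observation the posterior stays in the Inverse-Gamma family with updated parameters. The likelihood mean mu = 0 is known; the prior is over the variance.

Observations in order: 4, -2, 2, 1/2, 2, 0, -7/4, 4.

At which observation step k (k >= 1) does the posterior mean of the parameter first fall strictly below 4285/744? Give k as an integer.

k = 5

obs 1: x=4 → posterior Inverse-Gamma(21/10, 23/2)
obs 2: x=-2 → posterior Inverse-Gamma(13/5, 27/2)
obs 3: x=2 → posterior Inverse-Gamma(31/10, 31/2)
obs 4: x=1/2 → posterior Inverse-Gamma(18/5, 125/8)
obs 5: x=2 → posterior Inverse-Gamma(41/10, 141/8)
obs 6: x=0 → posterior Inverse-Gamma(23/5, 141/8)
obs 7: x=-7/4 → posterior Inverse-Gamma(51/10, 613/32)
obs 8: x=4 → posterior Inverse-Gamma(28/5, 869/32)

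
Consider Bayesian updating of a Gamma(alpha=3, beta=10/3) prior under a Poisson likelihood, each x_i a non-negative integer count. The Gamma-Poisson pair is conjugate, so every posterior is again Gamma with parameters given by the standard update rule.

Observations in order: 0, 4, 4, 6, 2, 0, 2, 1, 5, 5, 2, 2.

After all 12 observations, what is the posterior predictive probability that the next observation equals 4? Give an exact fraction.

obs 1: x=0 → posterior Gamma(3, 13/3)
obs 2: x=4 → posterior Gamma(7, 16/3)
obs 3: x=4 → posterior Gamma(11, 19/3)
obs 4: x=6 → posterior Gamma(17, 22/3)
obs 5: x=2 → posterior Gamma(19, 25/3)
obs 6: x=0 → posterior Gamma(19, 28/3)
obs 7: x=2 → posterior Gamma(21, 31/3)
obs 8: x=1 → posterior Gamma(22, 34/3)
obs 9: x=5 → posterior Gamma(27, 37/3)
obs 10: x=5 → posterior Gamma(32, 40/3)
obs 11: x=2 → posterior Gamma(34, 43/3)
obs 12: x=2 → posterior Gamma(36, 46/3)

4818458758500362966343191219988384496879288701519875569779449266176/40536215597144386832065866109016673800875222251012083746192454448001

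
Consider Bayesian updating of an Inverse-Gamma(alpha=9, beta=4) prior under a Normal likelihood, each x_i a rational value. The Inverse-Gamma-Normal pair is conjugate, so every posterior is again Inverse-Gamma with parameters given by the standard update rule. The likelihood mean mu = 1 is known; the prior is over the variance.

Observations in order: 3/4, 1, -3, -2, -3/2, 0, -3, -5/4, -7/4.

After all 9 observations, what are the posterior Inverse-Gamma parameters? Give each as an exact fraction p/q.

alpha=27/2, beta=1103/32

obs 1: x=3/4 → posterior Inverse-Gamma(19/2, 129/32)
obs 2: x=1 → posterior Inverse-Gamma(10, 129/32)
obs 3: x=-3 → posterior Inverse-Gamma(21/2, 385/32)
obs 4: x=-2 → posterior Inverse-Gamma(11, 529/32)
obs 5: x=-3/2 → posterior Inverse-Gamma(23/2, 629/32)
obs 6: x=0 → posterior Inverse-Gamma(12, 645/32)
obs 7: x=-3 → posterior Inverse-Gamma(25/2, 901/32)
obs 8: x=-5/4 → posterior Inverse-Gamma(13, 491/16)
obs 9: x=-7/4 → posterior Inverse-Gamma(27/2, 1103/32)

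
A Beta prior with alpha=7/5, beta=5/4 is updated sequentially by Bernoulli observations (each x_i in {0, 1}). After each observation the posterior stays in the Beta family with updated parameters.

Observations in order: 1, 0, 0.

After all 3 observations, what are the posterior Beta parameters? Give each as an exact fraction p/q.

obs 1: x=1 → posterior Beta(12/5, 5/4)
obs 2: x=0 → posterior Beta(12/5, 9/4)
obs 3: x=0 → posterior Beta(12/5, 13/4)

alpha=12/5, beta=13/4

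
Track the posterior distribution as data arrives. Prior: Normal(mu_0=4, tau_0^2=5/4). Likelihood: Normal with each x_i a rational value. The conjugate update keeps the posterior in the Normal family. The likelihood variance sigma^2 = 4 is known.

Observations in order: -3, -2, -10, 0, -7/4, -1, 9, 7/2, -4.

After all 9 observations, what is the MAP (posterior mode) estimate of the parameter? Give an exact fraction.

obs 1: x=-3 → posterior Normal(7/3, 20/21)
obs 2: x=-2 → posterior Normal(3/2, 10/13)
obs 3: x=-10 → posterior Normal(-11/31, 20/31)
obs 4: x=0 → posterior Normal(-11/36, 5/9)
obs 5: x=-7/4 → posterior Normal(-79/164, 20/41)
obs 6: x=-1 → posterior Normal(-99/184, 10/23)
obs 7: x=9 → posterior Normal(27/68, 20/51)
obs 8: x=7/2 → posterior Normal(151/224, 5/14)
obs 9: x=-4 → posterior Normal(71/244, 20/61)

71/244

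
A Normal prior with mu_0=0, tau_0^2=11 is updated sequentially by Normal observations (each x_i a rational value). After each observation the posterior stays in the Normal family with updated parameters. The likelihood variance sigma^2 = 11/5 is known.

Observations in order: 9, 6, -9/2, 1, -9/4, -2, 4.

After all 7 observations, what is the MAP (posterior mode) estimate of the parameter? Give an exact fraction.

25/16

obs 1: x=9 → posterior Normal(15/2, 11/6)
obs 2: x=6 → posterior Normal(75/11, 1)
obs 3: x=-9/2 → posterior Normal(105/32, 11/16)
obs 4: x=1 → posterior Normal(115/42, 11/21)
obs 5: x=-9/4 → posterior Normal(185/104, 11/26)
obs 6: x=-2 → posterior Normal(145/124, 11/31)
obs 7: x=4 → posterior Normal(25/16, 11/36)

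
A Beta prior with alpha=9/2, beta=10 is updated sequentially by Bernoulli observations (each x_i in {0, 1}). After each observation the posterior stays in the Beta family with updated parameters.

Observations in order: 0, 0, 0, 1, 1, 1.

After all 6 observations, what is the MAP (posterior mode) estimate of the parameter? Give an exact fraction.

13/37

obs 1: x=0 → posterior Beta(9/2, 11)
obs 2: x=0 → posterior Beta(9/2, 12)
obs 3: x=0 → posterior Beta(9/2, 13)
obs 4: x=1 → posterior Beta(11/2, 13)
obs 5: x=1 → posterior Beta(13/2, 13)
obs 6: x=1 → posterior Beta(15/2, 13)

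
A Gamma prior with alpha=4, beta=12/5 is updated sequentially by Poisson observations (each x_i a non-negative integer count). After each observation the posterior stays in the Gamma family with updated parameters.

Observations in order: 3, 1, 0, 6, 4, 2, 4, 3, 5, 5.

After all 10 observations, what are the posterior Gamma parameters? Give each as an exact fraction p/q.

obs 1: x=3 → posterior Gamma(7, 17/5)
obs 2: x=1 → posterior Gamma(8, 22/5)
obs 3: x=0 → posterior Gamma(8, 27/5)
obs 4: x=6 → posterior Gamma(14, 32/5)
obs 5: x=4 → posterior Gamma(18, 37/5)
obs 6: x=2 → posterior Gamma(20, 42/5)
obs 7: x=4 → posterior Gamma(24, 47/5)
obs 8: x=3 → posterior Gamma(27, 52/5)
obs 9: x=5 → posterior Gamma(32, 57/5)
obs 10: x=5 → posterior Gamma(37, 62/5)

alpha=37, beta=62/5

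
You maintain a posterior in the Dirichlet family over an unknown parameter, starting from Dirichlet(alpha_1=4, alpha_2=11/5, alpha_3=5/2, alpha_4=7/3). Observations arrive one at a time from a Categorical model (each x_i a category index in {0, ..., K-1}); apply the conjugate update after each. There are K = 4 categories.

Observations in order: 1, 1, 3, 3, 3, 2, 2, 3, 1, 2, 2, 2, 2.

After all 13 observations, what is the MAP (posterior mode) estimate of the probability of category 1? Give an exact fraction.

126/601

obs 1: x=1 → posterior Dirichlet(4, 16/5, 5/2, 7/3)
obs 2: x=1 → posterior Dirichlet(4, 21/5, 5/2, 7/3)
obs 3: x=3 → posterior Dirichlet(4, 21/5, 5/2, 10/3)
obs 4: x=3 → posterior Dirichlet(4, 21/5, 5/2, 13/3)
obs 5: x=3 → posterior Dirichlet(4, 21/5, 5/2, 16/3)
obs 6: x=2 → posterior Dirichlet(4, 21/5, 7/2, 16/3)
obs 7: x=2 → posterior Dirichlet(4, 21/5, 9/2, 16/3)
obs 8: x=3 → posterior Dirichlet(4, 21/5, 9/2, 19/3)
obs 9: x=1 → posterior Dirichlet(4, 26/5, 9/2, 19/3)
obs 10: x=2 → posterior Dirichlet(4, 26/5, 11/2, 19/3)
obs 11: x=2 → posterior Dirichlet(4, 26/5, 13/2, 19/3)
obs 12: x=2 → posterior Dirichlet(4, 26/5, 15/2, 19/3)
obs 13: x=2 → posterior Dirichlet(4, 26/5, 17/2, 19/3)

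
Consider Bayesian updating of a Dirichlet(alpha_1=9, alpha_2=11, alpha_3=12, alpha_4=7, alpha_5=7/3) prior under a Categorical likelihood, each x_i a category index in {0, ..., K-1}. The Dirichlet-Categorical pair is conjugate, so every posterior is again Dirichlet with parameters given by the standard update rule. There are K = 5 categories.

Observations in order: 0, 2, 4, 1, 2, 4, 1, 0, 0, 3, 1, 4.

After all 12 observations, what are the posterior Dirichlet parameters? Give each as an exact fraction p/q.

obs 1: x=0 → posterior Dirichlet(10, 11, 12, 7, 7/3)
obs 2: x=2 → posterior Dirichlet(10, 11, 13, 7, 7/3)
obs 3: x=4 → posterior Dirichlet(10, 11, 13, 7, 10/3)
obs 4: x=1 → posterior Dirichlet(10, 12, 13, 7, 10/3)
obs 5: x=2 → posterior Dirichlet(10, 12, 14, 7, 10/3)
obs 6: x=4 → posterior Dirichlet(10, 12, 14, 7, 13/3)
obs 7: x=1 → posterior Dirichlet(10, 13, 14, 7, 13/3)
obs 8: x=0 → posterior Dirichlet(11, 13, 14, 7, 13/3)
obs 9: x=0 → posterior Dirichlet(12, 13, 14, 7, 13/3)
obs 10: x=3 → posterior Dirichlet(12, 13, 14, 8, 13/3)
obs 11: x=1 → posterior Dirichlet(12, 14, 14, 8, 13/3)
obs 12: x=4 → posterior Dirichlet(12, 14, 14, 8, 16/3)

alpha_1=12, alpha_2=14, alpha_3=14, alpha_4=8, alpha_5=16/3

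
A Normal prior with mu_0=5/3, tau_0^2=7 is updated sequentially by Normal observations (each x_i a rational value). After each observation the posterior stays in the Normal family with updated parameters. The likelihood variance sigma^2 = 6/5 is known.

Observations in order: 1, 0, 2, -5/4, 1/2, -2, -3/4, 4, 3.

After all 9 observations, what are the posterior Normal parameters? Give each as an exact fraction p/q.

obs 1: x=1 → posterior Normal(45/41, 42/41)
obs 2: x=0 → posterior Normal(45/76, 21/38)
obs 3: x=2 → posterior Normal(115/111, 14/37)
obs 4: x=-5/4 → posterior Normal(285/584, 21/73)
obs 5: x=1/2 → posterior Normal(355/724, 42/181)
obs 6: x=-2 → posterior Normal(25/288, 7/36)
obs 7: x=-3/4 → posterior Normal(-15/502, 42/251)
obs 8: x=4 → posterior Normal(265/572, 21/143)
obs 9: x=3 → posterior Normal(475/642, 14/107)

mu_0=475/642, tau_0^2=14/107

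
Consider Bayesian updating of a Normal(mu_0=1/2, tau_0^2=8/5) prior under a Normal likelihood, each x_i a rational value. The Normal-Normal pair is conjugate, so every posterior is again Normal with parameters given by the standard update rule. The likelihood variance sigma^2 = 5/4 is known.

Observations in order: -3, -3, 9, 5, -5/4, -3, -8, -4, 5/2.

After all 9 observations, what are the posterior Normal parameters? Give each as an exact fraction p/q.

mu_0=-343/626, tau_0^2=40/313

obs 1: x=-3 → posterior Normal(-167/114, 40/57)
obs 2: x=-3 → posterior Normal(-359/178, 40/89)
obs 3: x=9 → posterior Normal(217/242, 40/121)
obs 4: x=5 → posterior Normal(179/102, 40/153)
obs 5: x=-5/4 → posterior Normal(457/370, 8/37)
obs 6: x=-3 → posterior Normal(265/434, 40/217)
obs 7: x=-8 → posterior Normal(-247/498, 40/249)
obs 8: x=-4 → posterior Normal(-503/562, 40/281)
obs 9: x=5/2 → posterior Normal(-343/626, 40/313)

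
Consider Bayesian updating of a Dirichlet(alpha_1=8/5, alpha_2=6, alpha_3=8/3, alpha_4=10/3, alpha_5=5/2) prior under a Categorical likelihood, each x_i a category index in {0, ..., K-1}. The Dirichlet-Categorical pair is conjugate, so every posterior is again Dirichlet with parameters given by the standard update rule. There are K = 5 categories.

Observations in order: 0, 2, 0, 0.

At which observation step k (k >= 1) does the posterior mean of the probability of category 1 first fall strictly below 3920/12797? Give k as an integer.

k = 4

obs 1: x=0 → posterior Dirichlet(13/5, 6, 8/3, 10/3, 5/2)
obs 2: x=2 → posterior Dirichlet(13/5, 6, 11/3, 10/3, 5/2)
obs 3: x=0 → posterior Dirichlet(18/5, 6, 11/3, 10/3, 5/2)
obs 4: x=0 → posterior Dirichlet(23/5, 6, 11/3, 10/3, 5/2)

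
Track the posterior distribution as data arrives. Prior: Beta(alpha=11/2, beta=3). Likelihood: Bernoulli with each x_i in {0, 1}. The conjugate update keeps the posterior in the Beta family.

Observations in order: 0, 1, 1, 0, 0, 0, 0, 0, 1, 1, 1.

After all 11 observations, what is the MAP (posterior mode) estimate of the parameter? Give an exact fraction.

obs 1: x=0 → posterior Beta(11/2, 4)
obs 2: x=1 → posterior Beta(13/2, 4)
obs 3: x=1 → posterior Beta(15/2, 4)
obs 4: x=0 → posterior Beta(15/2, 5)
obs 5: x=0 → posterior Beta(15/2, 6)
obs 6: x=0 → posterior Beta(15/2, 7)
obs 7: x=0 → posterior Beta(15/2, 8)
obs 8: x=0 → posterior Beta(15/2, 9)
obs 9: x=1 → posterior Beta(17/2, 9)
obs 10: x=1 → posterior Beta(19/2, 9)
obs 11: x=1 → posterior Beta(21/2, 9)

19/35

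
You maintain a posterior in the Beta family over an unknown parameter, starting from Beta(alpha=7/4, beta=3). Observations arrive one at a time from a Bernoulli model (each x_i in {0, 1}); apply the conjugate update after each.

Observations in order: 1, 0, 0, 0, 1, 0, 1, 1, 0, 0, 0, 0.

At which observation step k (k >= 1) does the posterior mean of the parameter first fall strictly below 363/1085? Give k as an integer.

k = 4

obs 1: x=1 → posterior Beta(11/4, 3)
obs 2: x=0 → posterior Beta(11/4, 4)
obs 3: x=0 → posterior Beta(11/4, 5)
obs 4: x=0 → posterior Beta(11/4, 6)
obs 5: x=1 → posterior Beta(15/4, 6)
obs 6: x=0 → posterior Beta(15/4, 7)
obs 7: x=1 → posterior Beta(19/4, 7)
obs 8: x=1 → posterior Beta(23/4, 7)
obs 9: x=0 → posterior Beta(23/4, 8)
obs 10: x=0 → posterior Beta(23/4, 9)
obs 11: x=0 → posterior Beta(23/4, 10)
obs 12: x=0 → posterior Beta(23/4, 11)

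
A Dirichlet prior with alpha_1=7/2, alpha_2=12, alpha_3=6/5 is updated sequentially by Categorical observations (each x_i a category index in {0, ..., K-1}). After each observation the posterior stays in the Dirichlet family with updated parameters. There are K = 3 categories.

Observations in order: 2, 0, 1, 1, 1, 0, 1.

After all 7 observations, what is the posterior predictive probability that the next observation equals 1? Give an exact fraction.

160/237

obs 1: x=2 → posterior Dirichlet(7/2, 12, 11/5)
obs 2: x=0 → posterior Dirichlet(9/2, 12, 11/5)
obs 3: x=1 → posterior Dirichlet(9/2, 13, 11/5)
obs 4: x=1 → posterior Dirichlet(9/2, 14, 11/5)
obs 5: x=1 → posterior Dirichlet(9/2, 15, 11/5)
obs 6: x=0 → posterior Dirichlet(11/2, 15, 11/5)
obs 7: x=1 → posterior Dirichlet(11/2, 16, 11/5)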